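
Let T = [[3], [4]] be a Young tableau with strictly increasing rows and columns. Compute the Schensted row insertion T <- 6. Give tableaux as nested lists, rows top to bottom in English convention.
6 is larger than every entry of row 1, so it is appended to row 1. The new tableau is [[3, 6], [4]].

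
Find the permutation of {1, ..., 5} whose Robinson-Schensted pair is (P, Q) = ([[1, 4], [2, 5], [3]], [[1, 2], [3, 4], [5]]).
3 5 2 4 1

Reverse the RSK construction: for i from n down to 1, find the cell of Q containing i, remove the entry at that cell from P, and reverse-bump it up through P; the value ejected from row 1 is w(i).

Step i=5: Q has 5 at row 3, column 1; remove 3 from row 3 of P and reverse-bump: 3 enters row 2 and ejects 2; 2 enters row 1 and ejects 1. So w(5) = 1. P is now [[2, 4], [3, 5]].
Step i=4: Q has 4 at row 2, column 2; remove 5 from row 2 of P and reverse-bump: 5 enters row 1 and ejects 4. So w(4) = 4. P is now [[2, 5], [3]].
Step i=3: Q has 3 at row 2, column 1; remove 3 from row 2 of P and reverse-bump: 3 enters row 1 and ejects 2. So w(3) = 2. P is now [[3, 5]].
Step i=2: Q has 2 at row 1, column 2; remove that cell from P, ejecting 5. So w(2) = 5. P is now [[3]].
Step i=1: Q has 1 at row 1, column 1; remove that cell from P, ejecting 3. So w(1) = 3. P is now [].

So w = 3 5 2 4 1.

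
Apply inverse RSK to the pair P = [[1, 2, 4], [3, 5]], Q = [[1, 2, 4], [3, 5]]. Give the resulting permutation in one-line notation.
Reverse the RSK construction: for i from n down to 1, find the cell of Q containing i, remove the entry at that cell from P, and reverse-bump it up through P; the value ejected from row 1 is w(i).

Step i=5: Q has 5 at row 2, column 2; remove 5 from row 2 of P and reverse-bump: 5 enters row 1 and ejects 4. So w(5) = 4. P is now [[1, 2, 5], [3]].
Step i=4: Q has 4 at row 1, column 3; remove that cell from P, ejecting 5. So w(4) = 5. P is now [[1, 2], [3]].
Step i=3: Q has 3 at row 2, column 1; remove 3 from row 2 of P and reverse-bump: 3 enters row 1 and ejects 2. So w(3) = 2. P is now [[1, 3]].
Step i=2: Q has 2 at row 1, column 2; remove that cell from P, ejecting 3. So w(2) = 3. P is now [[1]].
Step i=1: Q has 1 at row 1, column 1; remove that cell from P, ejecting 1. So w(1) = 1. P is now [].

So w = 1 3 2 5 4.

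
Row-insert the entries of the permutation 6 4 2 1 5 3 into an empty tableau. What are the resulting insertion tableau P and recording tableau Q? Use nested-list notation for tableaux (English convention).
P = [[1, 3], [2, 5], [4], [6]], Q = [[1, 5], [2, 6], [3], [4]]

Insert each entry of the permutation into P by Schensted row insertion, recording in Q the position of each new cell.

Insert 6: appended to row 1. P = [[6]], Q = [[1]].
Insert 4: 4 bumps 6 from row 1; 6 starts row 2. P = [[4], [6]], Q = [[1], [2]].
Insert 2: 2 bumps 4 from row 1; 4 bumps 6 from row 2; 6 starts row 3. P = [[2], [4], [6]], Q = [[1], [2], [3]].
Insert 1: 1 bumps 2 from row 1; 2 bumps 4 from row 2; 4 bumps 6 from row 3; 6 starts row 4. P = [[1], [2], [4], [6]], Q = [[1], [2], [3], [4]].
Insert 5: appended to row 1. P = [[1, 5], [2], [4], [6]], Q = [[1, 5], [2], [3], [4]].
Insert 3: 3 bumps 5 from row 1; 5 appends to row 2. P = [[1, 3], [2, 5], [4], [6]], Q = [[1, 5], [2, 6], [3], [4]].

So P = [[1, 3], [2, 5], [4], [6]], Q = [[1, 5], [2, 6], [3], [4]].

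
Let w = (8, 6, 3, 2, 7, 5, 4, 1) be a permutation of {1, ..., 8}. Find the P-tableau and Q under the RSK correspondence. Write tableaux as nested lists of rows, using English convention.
P = [[1, 4], [2, 5], [3, 7], [6], [8]], Q = [[1, 5], [2, 6], [3, 7], [4], [8]]

Insert each entry of the permutation into P by Schensted row insertion, recording in Q the position of each new cell.

Insert 8: appended to row 1. P = [[8]].
Insert 6: 6 bumps 8 from row 1; 8 starts row 2. P = [[6], [8]].
Insert 3: 3 bumps 6 from row 1; 6 bumps 8 from row 2; 8 starts row 3. P = [[3], [6], [8]].
Insert 2: 2 bumps 3 from row 1; 3 bumps 6 from row 2; 6 bumps 8 from row 3; 8 starts row 4. P = [[2], [3], [6], [8]].
Insert 7: appended to row 1. P = [[2, 7], [3], [6], [8]].
Insert 5: 5 bumps 7 from row 1; 7 appends to row 2. P = [[2, 5], [3, 7], [6], [8]].
Insert 4: 4 bumps 5 from row 1; 5 bumps 7 from row 2; 7 appends to row 3. P = [[2, 4], [3, 5], [6, 7], [8]].
Insert 1: 1 bumps 2 from row 1; 2 bumps 3 from row 2; 3 bumps 6 from row 3; 6 bumps 8 from row 4; 8 starts row 5. P = [[1, 4], [2, 5], [3, 7], [6], [8]].

So P = [[1, 4], [2, 5], [3, 7], [6], [8]], Q = [[1, 5], [2, 6], [3, 7], [4], [8]].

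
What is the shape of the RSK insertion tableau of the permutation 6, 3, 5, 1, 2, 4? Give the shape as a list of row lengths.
Row-insert each entry into an empty tableau.

After inserting 6: P = [[6]].
After inserting 3: P = [[3], [6]].
After inserting 5: P = [[3, 5], [6]].
After inserting 1: P = [[1, 5], [3], [6]].
After inserting 2: P = [[1, 2], [3, 5], [6]].
After inserting 4: P = [[1, 2, 4], [3, 5], [6]].

The final insertion tableau P = [[1, 2, 4], [3, 5], [6]] has shape [3, 2, 1].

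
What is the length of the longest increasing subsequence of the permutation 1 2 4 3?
3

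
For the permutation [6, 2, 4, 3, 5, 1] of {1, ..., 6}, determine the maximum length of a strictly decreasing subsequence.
4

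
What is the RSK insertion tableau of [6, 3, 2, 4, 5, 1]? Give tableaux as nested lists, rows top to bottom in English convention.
Insert 6: appended to row 1. P = [[6]].
Insert 3: 3 bumps 6 from row 1; 6 starts row 2. P = [[3], [6]].
Insert 2: 2 bumps 3 from row 1; 3 bumps 6 from row 2; 6 starts row 3. P = [[2], [3], [6]].
Insert 4: appended to row 1. P = [[2, 4], [3], [6]].
Insert 5: appended to row 1. P = [[2, 4, 5], [3], [6]].
Insert 1: 1 bumps 2 from row 1; 2 bumps 3 from row 2; 3 bumps 6 from row 3; 6 starts row 4. P = [[1, 4, 5], [2], [3], [6]].

So P = [[1, 4, 5], [2], [3], [6]].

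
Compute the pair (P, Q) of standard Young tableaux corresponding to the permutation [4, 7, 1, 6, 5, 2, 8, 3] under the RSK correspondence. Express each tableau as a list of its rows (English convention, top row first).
Insert each entry of the permutation into P by Schensted row insertion, recording in Q the position of each new cell.

After inserting 4: P = [[4]].
After inserting 7: P = [[4, 7]].
After inserting 1: P = [[1, 7], [4]].
After inserting 6: P = [[1, 6], [4, 7]].
After inserting 5: P = [[1, 5], [4, 6], [7]].
After inserting 2: P = [[1, 2], [4, 5], [6], [7]].
After inserting 8: P = [[1, 2, 8], [4, 5], [6], [7]].
After inserting 3: P = [[1, 2, 3], [4, 5, 8], [6], [7]].

So P = [[1, 2, 3], [4, 5, 8], [6], [7]], Q = [[1, 2, 7], [3, 4, 8], [5], [6]].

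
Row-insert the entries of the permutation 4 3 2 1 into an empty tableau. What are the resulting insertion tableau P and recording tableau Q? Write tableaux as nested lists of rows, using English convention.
Insert each entry of the permutation into P by Schensted row insertion, recording in Q the position of each new cell.

Insert 4: appended to row 1. P = [[4]], Q = [[1]].
Insert 3: 3 bumps 4 from row 1; 4 starts row 2. P = [[3], [4]], Q = [[1], [2]].
Insert 2: 2 bumps 3 from row 1; 3 bumps 4 from row 2; 4 starts row 3. P = [[2], [3], [4]], Q = [[1], [2], [3]].
Insert 1: 1 bumps 2 from row 1; 2 bumps 3 from row 2; 3 bumps 4 from row 3; 4 starts row 4. P = [[1], [2], [3], [4]], Q = [[1], [2], [3], [4]].

So P = [[1], [2], [3], [4]], Q = [[1], [2], [3], [4]].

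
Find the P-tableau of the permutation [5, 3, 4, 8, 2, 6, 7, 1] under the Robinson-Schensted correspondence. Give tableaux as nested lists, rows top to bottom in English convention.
Insert 5: appended to row 1. P = [[5]].
Insert 3: 3 bumps 5 from row 1; 5 starts row 2. P = [[3], [5]].
Insert 4: appended to row 1. P = [[3, 4], [5]].
Insert 8: appended to row 1. P = [[3, 4, 8], [5]].
Insert 2: 2 bumps 3 from row 1; 3 bumps 5 from row 2; 5 starts row 3. P = [[2, 4, 8], [3], [5]].
Insert 6: 6 bumps 8 from row 1; 8 appends to row 2. P = [[2, 4, 6], [3, 8], [5]].
Insert 7: appended to row 1. P = [[2, 4, 6, 7], [3, 8], [5]].
Insert 1: 1 bumps 2 from row 1; 2 bumps 3 from row 2; 3 bumps 5 from row 3; 5 starts row 4. P = [[1, 4, 6, 7], [2, 8], [3], [5]].

So P = [[1, 4, 6, 7], [2, 8], [3], [5]].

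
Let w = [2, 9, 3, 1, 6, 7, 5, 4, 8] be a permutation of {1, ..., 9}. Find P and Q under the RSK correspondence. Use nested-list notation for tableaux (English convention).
P = [[1, 3, 4, 7, 8], [2, 5], [6], [9]], Q = [[1, 2, 5, 6, 9], [3, 7], [4], [8]]

Insert each entry of the permutation into P by Schensted row insertion, recording in Q the position of each new cell.

Insert 2: appended to row 1. P = [[2]], Q = [[1]].
Insert 9: appended to row 1. P = [[2, 9]], Q = [[1, 2]].
Insert 3: 3 bumps 9 from row 1; 9 starts row 2. P = [[2, 3], [9]], Q = [[1, 2], [3]].
Insert 1: 1 bumps 2 from row 1; 2 bumps 9 from row 2; 9 starts row 3. P = [[1, 3], [2], [9]], Q = [[1, 2], [3], [4]].
Insert 6: appended to row 1. P = [[1, 3, 6], [2], [9]], Q = [[1, 2, 5], [3], [4]].
Insert 7: appended to row 1. P = [[1, 3, 6, 7], [2], [9]], Q = [[1, 2, 5, 6], [3], [4]].
Insert 5: 5 bumps 6 from row 1; 6 appends to row 2. P = [[1, 3, 5, 7], [2, 6], [9]], Q = [[1, 2, 5, 6], [3, 7], [4]].
Insert 4: 4 bumps 5 from row 1; 5 bumps 6 from row 2; 6 bumps 9 from row 3; 9 starts row 4. P = [[1, 3, 4, 7], [2, 5], [6], [9]], Q = [[1, 2, 5, 6], [3, 7], [4], [8]].
Insert 8: appended to row 1. P = [[1, 3, 4, 7, 8], [2, 5], [6], [9]], Q = [[1, 2, 5, 6, 9], [3, 7], [4], [8]].

So P = [[1, 3, 4, 7, 8], [2, 5], [6], [9]], Q = [[1, 2, 5, 6, 9], [3, 7], [4], [8]].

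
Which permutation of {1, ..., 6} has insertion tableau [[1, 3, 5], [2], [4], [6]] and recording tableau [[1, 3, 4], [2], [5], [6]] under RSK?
Reverse the RSK construction: for i from n down to 1, find the cell of Q containing i, remove the entry at that cell from P, and reverse-bump it up through P; the value ejected from row 1 is w(i).

Step i=6: Q has 6 at row 4, column 1; remove 6 from row 4 of P and reverse-bump: 6 enters row 3 and ejects 4; 4 enters row 2 and ejects 2; 2 enters row 1 and ejects 1. So w(6) = 1. P is now [[2, 3, 5], [4], [6]].
Step i=5: Q has 5 at row 3, column 1; remove 6 from row 3 of P and reverse-bump: 6 enters row 2 and ejects 4; 4 enters row 1 and ejects 3. So w(5) = 3. P is now [[2, 4, 5], [6]].
Step i=4: Q has 4 at row 1, column 3; remove that cell from P, ejecting 5. So w(4) = 5. P is now [[2, 4], [6]].
Step i=3: Q has 3 at row 1, column 2; remove that cell from P, ejecting 4. So w(3) = 4. P is now [[2], [6]].
Step i=2: Q has 2 at row 2, column 1; remove 6 from row 2 of P and reverse-bump: 6 enters row 1 and ejects 2. So w(2) = 2. P is now [[6]].
Step i=1: Q has 1 at row 1, column 1; remove that cell from P, ejecting 6. So w(1) = 6. P is now [].

So w = 6 2 4 5 3 1.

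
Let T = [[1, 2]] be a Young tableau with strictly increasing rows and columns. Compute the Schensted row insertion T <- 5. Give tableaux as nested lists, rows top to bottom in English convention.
[[1, 2, 5]]

5 is larger than every entry of row 1, so it is appended to row 1. The new tableau is [[1, 2, 5]].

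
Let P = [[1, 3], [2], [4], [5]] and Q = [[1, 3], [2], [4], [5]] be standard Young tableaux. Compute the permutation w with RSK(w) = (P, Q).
Reverse the RSK construction: for i from n down to 1, find the cell of Q containing i, remove the entry at that cell from P, and reverse-bump it up through P; the value ejected from row 1 is w(i).

Step i=5: Q has 5 at row 4, column 1; remove 5 from row 4 of P and reverse-bump: 5 enters row 3 and ejects 4; 4 enters row 2 and ejects 2; 2 enters row 1 and ejects 1. So w(5) = 1. P is now [[2, 3], [4], [5]].
Step i=4: Q has 4 at row 3, column 1; remove 5 from row 3 of P and reverse-bump: 5 enters row 2 and ejects 4; 4 enters row 1 and ejects 3. So w(4) = 3. P is now [[2, 4], [5]].
Step i=3: Q has 3 at row 1, column 2; remove that cell from P, ejecting 4. So w(3) = 4. P is now [[2], [5]].
Step i=2: Q has 2 at row 2, column 1; remove 5 from row 2 of P and reverse-bump: 5 enters row 1 and ejects 2. So w(2) = 2. P is now [[5]].
Step i=1: Q has 1 at row 1, column 1; remove that cell from P, ejecting 5. So w(1) = 5. P is now [].

So w = 5 2 4 3 1.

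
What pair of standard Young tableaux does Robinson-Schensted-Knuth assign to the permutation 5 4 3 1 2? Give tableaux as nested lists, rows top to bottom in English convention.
Insert each entry of the permutation into P by Schensted row insertion, recording in Q the position of each new cell.

Insert 5: appended to row 1. P = [[5]].
Insert 4: 4 bumps 5 from row 1; 5 starts row 2. P = [[4], [5]].
Insert 3: 3 bumps 4 from row 1; 4 bumps 5 from row 2; 5 starts row 3. P = [[3], [4], [5]].
Insert 1: 1 bumps 3 from row 1; 3 bumps 4 from row 2; 4 bumps 5 from row 3; 5 starts row 4. P = [[1], [3], [4], [5]].
Insert 2: appended to row 1. P = [[1, 2], [3], [4], [5]].

So P = [[1, 2], [3], [4], [5]], Q = [[1, 5], [2], [3], [4]].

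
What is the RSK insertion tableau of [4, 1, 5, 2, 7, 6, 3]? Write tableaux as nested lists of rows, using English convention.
Insert 4: appended to row 1. P = [[4]].
Insert 1: 1 bumps 4 from row 1; 4 starts row 2. P = [[1], [4]].
Insert 5: appended to row 1. P = [[1, 5], [4]].
Insert 2: 2 bumps 5 from row 1; 5 appends to row 2. P = [[1, 2], [4, 5]].
Insert 7: appended to row 1. P = [[1, 2, 7], [4, 5]].
Insert 6: 6 bumps 7 from row 1; 7 appends to row 2. P = [[1, 2, 6], [4, 5, 7]].
Insert 3: 3 bumps 6 from row 1; 6 bumps 7 from row 2; 7 starts row 3. P = [[1, 2, 3], [4, 5, 6], [7]].

So P = [[1, 2, 3], [4, 5, 6], [7]].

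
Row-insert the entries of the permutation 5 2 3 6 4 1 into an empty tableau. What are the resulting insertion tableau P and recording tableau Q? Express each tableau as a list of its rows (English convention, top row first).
P = [[1, 3, 4], [2, 6], [5]], Q = [[1, 3, 4], [2, 5], [6]]

Insert each entry of the permutation into P by Schensted row insertion, recording in Q the position of each new cell.

After inserting 5: P = [[5]].
After inserting 2: P = [[2], [5]].
After inserting 3: P = [[2, 3], [5]].
After inserting 6: P = [[2, 3, 6], [5]].
After inserting 4: P = [[2, 3, 4], [5, 6]].
After inserting 1: P = [[1, 3, 4], [2, 6], [5]].

So P = [[1, 3, 4], [2, 6], [5]], Q = [[1, 3, 4], [2, 5], [6]].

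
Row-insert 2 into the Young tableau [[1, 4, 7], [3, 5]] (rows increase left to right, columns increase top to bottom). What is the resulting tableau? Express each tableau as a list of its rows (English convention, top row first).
In row 1, 2 replaces 4 (the leftmost entry greater than 2); 4 is bumped to row 2. In row 2, 4 replaces 5 (the leftmost entry greater than 4); 5 is bumped to row 3. 5 starts a new row 3. The new tableau is [[1, 2, 7], [3, 4], [5]].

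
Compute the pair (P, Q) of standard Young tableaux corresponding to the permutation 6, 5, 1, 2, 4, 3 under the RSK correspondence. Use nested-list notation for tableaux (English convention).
P = [[1, 2, 3], [4], [5], [6]], Q = [[1, 4, 5], [2], [3], [6]]

Insert each entry of the permutation into P by Schensted row insertion, recording in Q the position of each new cell.

Insert 6: appended to row 1. P = [[6]].
Insert 5: 5 bumps 6 from row 1; 6 starts row 2. P = [[5], [6]].
Insert 1: 1 bumps 5 from row 1; 5 bumps 6 from row 2; 6 starts row 3. P = [[1], [5], [6]].
Insert 2: appended to row 1. P = [[1, 2], [5], [6]].
Insert 4: appended to row 1. P = [[1, 2, 4], [5], [6]].
Insert 3: 3 bumps 4 from row 1; 4 bumps 5 from row 2; 5 bumps 6 from row 3; 6 starts row 4. P = [[1, 2, 3], [4], [5], [6]].

So P = [[1, 2, 3], [4], [5], [6]], Q = [[1, 4, 5], [2], [3], [6]].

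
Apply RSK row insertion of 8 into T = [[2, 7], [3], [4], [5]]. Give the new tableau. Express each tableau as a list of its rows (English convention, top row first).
8 is larger than every entry of row 1, so it is appended to row 1. The new tableau is [[2, 7, 8], [3], [4], [5]].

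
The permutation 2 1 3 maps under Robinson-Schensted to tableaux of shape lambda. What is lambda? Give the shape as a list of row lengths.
[2, 1]

Row-insert each entry into an empty tableau.

After inserting 2: P = [[2]].
After inserting 1: P = [[1], [2]].
After inserting 3: P = [[1, 3], [2]].

The final insertion tableau P = [[1, 3], [2]] has shape [2, 1].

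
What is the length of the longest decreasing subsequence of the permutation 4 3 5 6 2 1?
4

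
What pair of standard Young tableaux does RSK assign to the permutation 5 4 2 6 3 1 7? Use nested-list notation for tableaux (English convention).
Insert each entry of the permutation into P by Schensted row insertion, recording in Q the position of each new cell.

Insert 5: appended to row 1. P = [[5]].
Insert 4: 4 bumps 5 from row 1; 5 starts row 2. P = [[4], [5]].
Insert 2: 2 bumps 4 from row 1; 4 bumps 5 from row 2; 5 starts row 3. P = [[2], [4], [5]].
Insert 6: appended to row 1. P = [[2, 6], [4], [5]].
Insert 3: 3 bumps 6 from row 1; 6 appends to row 2. P = [[2, 3], [4, 6], [5]].
Insert 1: 1 bumps 2 from row 1; 2 bumps 4 from row 2; 4 bumps 5 from row 3; 5 starts row 4. P = [[1, 3], [2, 6], [4], [5]].
Insert 7: appended to row 1. P = [[1, 3, 7], [2, 6], [4], [5]].

So P = [[1, 3, 7], [2, 6], [4], [5]], Q = [[1, 4, 7], [2, 5], [3], [6]].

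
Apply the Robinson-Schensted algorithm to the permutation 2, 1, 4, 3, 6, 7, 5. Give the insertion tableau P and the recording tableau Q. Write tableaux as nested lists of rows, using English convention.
Insert each entry of the permutation into P by Schensted row insertion, recording in Q the position of each new cell.

Insert 2: appended to row 1. P = [[2]], Q = [[1]].
Insert 1: 1 bumps 2 from row 1; 2 starts row 2. P = [[1], [2]], Q = [[1], [2]].
Insert 4: appended to row 1. P = [[1, 4], [2]], Q = [[1, 3], [2]].
Insert 3: 3 bumps 4 from row 1; 4 appends to row 2. P = [[1, 3], [2, 4]], Q = [[1, 3], [2, 4]].
Insert 6: appended to row 1. P = [[1, 3, 6], [2, 4]], Q = [[1, 3, 5], [2, 4]].
Insert 7: appended to row 1. P = [[1, 3, 6, 7], [2, 4]], Q = [[1, 3, 5, 6], [2, 4]].
Insert 5: 5 bumps 6 from row 1; 6 appends to row 2. P = [[1, 3, 5, 7], [2, 4, 6]], Q = [[1, 3, 5, 6], [2, 4, 7]].

So P = [[1, 3, 5, 7], [2, 4, 6]], Q = [[1, 3, 5, 6], [2, 4, 7]].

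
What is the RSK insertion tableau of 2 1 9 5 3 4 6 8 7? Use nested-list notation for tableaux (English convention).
Insert 2: appended to row 1. P = [[2]].
Insert 1: 1 bumps 2 from row 1; 2 starts row 2. P = [[1], [2]].
Insert 9: appended to row 1. P = [[1, 9], [2]].
Insert 5: 5 bumps 9 from row 1; 9 appends to row 2. P = [[1, 5], [2, 9]].
Insert 3: 3 bumps 5 from row 1; 5 bumps 9 from row 2; 9 starts row 3. P = [[1, 3], [2, 5], [9]].
Insert 4: appended to row 1. P = [[1, 3, 4], [2, 5], [9]].
Insert 6: appended to row 1. P = [[1, 3, 4, 6], [2, 5], [9]].
Insert 8: appended to row 1. P = [[1, 3, 4, 6, 8], [2, 5], [9]].
Insert 7: 7 bumps 8 from row 1; 8 appends to row 2. P = [[1, 3, 4, 6, 7], [2, 5, 8], [9]].

So P = [[1, 3, 4, 6, 7], [2, 5, 8], [9]].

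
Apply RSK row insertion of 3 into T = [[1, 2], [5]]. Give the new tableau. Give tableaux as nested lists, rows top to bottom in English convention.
[[1, 2, 3], [5]]

3 is larger than every entry of row 1, so it is appended to row 1. The new tableau is [[1, 2, 3], [5]].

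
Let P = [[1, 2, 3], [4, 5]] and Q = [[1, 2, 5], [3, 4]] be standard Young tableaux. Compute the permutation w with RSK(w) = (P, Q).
Reverse the RSK construction: for i from n down to 1, find the cell of Q containing i, remove the entry at that cell from P, and reverse-bump it up through P; the value ejected from row 1 is w(i).

Step i=5: Q has 5 at row 1, column 3; remove that cell from P, ejecting 3. So w(5) = 3. P is now [[1, 2], [4, 5]].
Step i=4: Q has 4 at row 2, column 2; remove 5 from row 2 of P and reverse-bump: 5 enters row 1 and ejects 2. So w(4) = 2. P is now [[1, 5], [4]].
Step i=3: Q has 3 at row 2, column 1; remove 4 from row 2 of P and reverse-bump: 4 enters row 1 and ejects 1. So w(3) = 1. P is now [[4, 5]].
Step i=2: Q has 2 at row 1, column 2; remove that cell from P, ejecting 5. So w(2) = 5. P is now [[4]].
Step i=1: Q has 1 at row 1, column 1; remove that cell from P, ejecting 4. So w(1) = 4. P is now [].

So w = 4 5 1 2 3.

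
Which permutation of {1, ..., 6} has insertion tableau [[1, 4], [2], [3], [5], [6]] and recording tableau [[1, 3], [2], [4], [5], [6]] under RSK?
6 3 5 4 2 1

Reverse the RSK construction: for i from n down to 1, find the cell of Q containing i, remove the entry at that cell from P, and reverse-bump it up through P; the value ejected from row 1 is w(i).

Step i=6: Q has 6 at row 5, column 1; remove 6 from row 5 of P and reverse-bump: 6 enters row 4 and ejects 5; 5 enters row 3 and ejects 3; 3 enters row 2 and ejects 2; 2 enters row 1 and ejects 1. So w(6) = 1. P is now [[2, 4], [3], [5], [6]].
Step i=5: Q has 5 at row 4, column 1; remove 6 from row 4 of P and reverse-bump: 6 enters row 3 and ejects 5; 5 enters row 2 and ejects 3; 3 enters row 1 and ejects 2. So w(5) = 2. P is now [[3, 4], [5], [6]].
Step i=4: Q has 4 at row 3, column 1; remove 6 from row 3 of P and reverse-bump: 6 enters row 2 and ejects 5; 5 enters row 1 and ejects 4. So w(4) = 4. P is now [[3, 5], [6]].
Step i=3: Q has 3 at row 1, column 2; remove that cell from P, ejecting 5. So w(3) = 5. P is now [[3], [6]].
Step i=2: Q has 2 at row 2, column 1; remove 6 from row 2 of P and reverse-bump: 6 enters row 1 and ejects 3. So w(2) = 3. P is now [[6]].
Step i=1: Q has 1 at row 1, column 1; remove that cell from P, ejecting 6. So w(1) = 6. P is now [].

So w = 6 3 5 4 2 1.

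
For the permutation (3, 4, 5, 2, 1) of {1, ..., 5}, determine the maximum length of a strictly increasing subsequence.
3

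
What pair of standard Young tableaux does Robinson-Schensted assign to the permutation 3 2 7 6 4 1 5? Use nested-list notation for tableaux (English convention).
Insert each entry of the permutation into P by Schensted row insertion, recording in Q the position of each new cell.

Insert 3: appended to row 1. P = [[3]].
Insert 2: 2 bumps 3 from row 1; 3 starts row 2. P = [[2], [3]].
Insert 7: appended to row 1. P = [[2, 7], [3]].
Insert 6: 6 bumps 7 from row 1; 7 appends to row 2. P = [[2, 6], [3, 7]].
Insert 4: 4 bumps 6 from row 1; 6 bumps 7 from row 2; 7 starts row 3. P = [[2, 4], [3, 6], [7]].
Insert 1: 1 bumps 2 from row 1; 2 bumps 3 from row 2; 3 bumps 7 from row 3; 7 starts row 4. P = [[1, 4], [2, 6], [3], [7]].
Insert 5: appended to row 1. P = [[1, 4, 5], [2, 6], [3], [7]].

So P = [[1, 4, 5], [2, 6], [3], [7]], Q = [[1, 3, 7], [2, 4], [5], [6]].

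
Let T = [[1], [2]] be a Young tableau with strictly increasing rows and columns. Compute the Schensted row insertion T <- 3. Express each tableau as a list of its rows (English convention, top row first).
3 is larger than every entry of row 1, so it is appended to row 1. The new tableau is [[1, 3], [2]].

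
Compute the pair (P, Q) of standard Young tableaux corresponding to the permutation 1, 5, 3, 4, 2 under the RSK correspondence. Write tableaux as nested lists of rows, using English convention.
P = [[1, 2, 4], [3], [5]], Q = [[1, 2, 4], [3], [5]]

Insert each entry of the permutation into P by Schensted row insertion, recording in Q the position of each new cell.

Insert 1: appended to row 1. P = [[1]], Q = [[1]].
Insert 5: appended to row 1. P = [[1, 5]], Q = [[1, 2]].
Insert 3: 3 bumps 5 from row 1; 5 starts row 2. P = [[1, 3], [5]], Q = [[1, 2], [3]].
Insert 4: appended to row 1. P = [[1, 3, 4], [5]], Q = [[1, 2, 4], [3]].
Insert 2: 2 bumps 3 from row 1; 3 bumps 5 from row 2; 5 starts row 3. P = [[1, 2, 4], [3], [5]], Q = [[1, 2, 4], [3], [5]].

So P = [[1, 2, 4], [3], [5]], Q = [[1, 2, 4], [3], [5]].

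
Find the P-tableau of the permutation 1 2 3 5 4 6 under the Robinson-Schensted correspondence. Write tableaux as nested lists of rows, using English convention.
P = [[1, 2, 3, 4, 6], [5]]

After inserting 1: P = [[1]].
After inserting 2: P = [[1, 2]].
After inserting 3: P = [[1, 2, 3]].
After inserting 5: P = [[1, 2, 3, 5]].
After inserting 4: P = [[1, 2, 3, 4], [5]].
After inserting 6: P = [[1, 2, 3, 4, 6], [5]].

So P = [[1, 2, 3, 4, 6], [5]].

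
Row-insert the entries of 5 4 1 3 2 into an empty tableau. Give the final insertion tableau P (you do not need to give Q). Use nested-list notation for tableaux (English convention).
P = [[1, 2], [3], [4], [5]]

Insert 5: appended to row 1. P = [[5]].
Insert 4: 4 bumps 5 from row 1; 5 starts row 2. P = [[4], [5]].
Insert 1: 1 bumps 4 from row 1; 4 bumps 5 from row 2; 5 starts row 3. P = [[1], [4], [5]].
Insert 3: appended to row 1. P = [[1, 3], [4], [5]].
Insert 2: 2 bumps 3 from row 1; 3 bumps 4 from row 2; 4 bumps 5 from row 3; 5 starts row 4. P = [[1, 2], [3], [4], [5]].

So P = [[1, 2], [3], [4], [5]].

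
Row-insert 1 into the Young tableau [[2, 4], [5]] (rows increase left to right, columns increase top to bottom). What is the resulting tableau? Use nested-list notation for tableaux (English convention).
In row 1, 1 replaces 2 (the leftmost entry greater than 1); 2 is bumped to row 2. In row 2, 2 replaces 5 (the leftmost entry greater than 2); 5 is bumped to row 3. 5 starts a new row 3. The new tableau is [[1, 4], [2], [5]].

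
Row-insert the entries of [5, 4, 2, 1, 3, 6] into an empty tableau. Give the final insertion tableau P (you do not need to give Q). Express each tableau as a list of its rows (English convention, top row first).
P = [[1, 3, 6], [2], [4], [5]]

Insert 5: appended to row 1. P = [[5]].
Insert 4: 4 bumps 5 from row 1; 5 starts row 2. P = [[4], [5]].
Insert 2: 2 bumps 4 from row 1; 4 bumps 5 from row 2; 5 starts row 3. P = [[2], [4], [5]].
Insert 1: 1 bumps 2 from row 1; 2 bumps 4 from row 2; 4 bumps 5 from row 3; 5 starts row 4. P = [[1], [2], [4], [5]].
Insert 3: appended to row 1. P = [[1, 3], [2], [4], [5]].
Insert 6: appended to row 1. P = [[1, 3, 6], [2], [4], [5]].

So P = [[1, 3, 6], [2], [4], [5]].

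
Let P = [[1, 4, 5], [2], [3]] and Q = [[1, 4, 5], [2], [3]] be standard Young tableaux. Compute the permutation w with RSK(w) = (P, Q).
3 2 1 4 5

Reverse the RSK construction: for i from n down to 1, find the cell of Q containing i, remove the entry at that cell from P, and reverse-bump it up through P; the value ejected from row 1 is w(i).

Step i=5: Q has 5 at row 1, column 3; remove that cell from P, ejecting 5. So w(5) = 5. P is now [[1, 4], [2], [3]].
Step i=4: Q has 4 at row 1, column 2; remove that cell from P, ejecting 4. So w(4) = 4. P is now [[1], [2], [3]].
Step i=3: Q has 3 at row 3, column 1; remove 3 from row 3 of P and reverse-bump: 3 enters row 2 and ejects 2; 2 enters row 1 and ejects 1. So w(3) = 1. P is now [[2], [3]].
Step i=2: Q has 2 at row 2, column 1; remove 3 from row 2 of P and reverse-bump: 3 enters row 1 and ejects 2. So w(2) = 2. P is now [[3]].
Step i=1: Q has 1 at row 1, column 1; remove that cell from P, ejecting 3. So w(1) = 3. P is now [].

So w = 3 2 1 4 5.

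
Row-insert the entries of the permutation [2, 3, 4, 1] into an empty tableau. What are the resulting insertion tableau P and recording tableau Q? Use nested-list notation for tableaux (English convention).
P = [[1, 3, 4], [2]], Q = [[1, 2, 3], [4]]

Insert each entry of the permutation into P by Schensted row insertion, recording in Q the position of each new cell.

After inserting 2: P = [[2]].
After inserting 3: P = [[2, 3]].
After inserting 4: P = [[2, 3, 4]].
After inserting 1: P = [[1, 3, 4], [2]].

So P = [[1, 3, 4], [2]], Q = [[1, 2, 3], [4]].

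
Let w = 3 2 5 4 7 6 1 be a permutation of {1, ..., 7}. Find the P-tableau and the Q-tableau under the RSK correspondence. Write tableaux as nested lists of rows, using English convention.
P = [[1, 4, 6], [2, 5, 7], [3]], Q = [[1, 3, 5], [2, 4, 6], [7]]

Insert each entry of the permutation into P by Schensted row insertion, recording in Q the position of each new cell.

After inserting 3: P = [[3]].
After inserting 2: P = [[2], [3]].
After inserting 5: P = [[2, 5], [3]].
After inserting 4: P = [[2, 4], [3, 5]].
After inserting 7: P = [[2, 4, 7], [3, 5]].
After inserting 6: P = [[2, 4, 6], [3, 5, 7]].
After inserting 1: P = [[1, 4, 6], [2, 5, 7], [3]].

So P = [[1, 4, 6], [2, 5, 7], [3]], Q = [[1, 3, 5], [2, 4, 6], [7]].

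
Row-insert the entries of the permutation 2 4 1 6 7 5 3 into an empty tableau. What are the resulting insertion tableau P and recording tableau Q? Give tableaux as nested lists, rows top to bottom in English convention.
P = [[1, 3, 5, 7], [2, 4], [6]], Q = [[1, 2, 4, 5], [3, 6], [7]]

Insert each entry of the permutation into P by Schensted row insertion, recording in Q the position of each new cell.

Insert 2: appended to row 1. P = [[2]], Q = [[1]].
Insert 4: appended to row 1. P = [[2, 4]], Q = [[1, 2]].
Insert 1: 1 bumps 2 from row 1; 2 starts row 2. P = [[1, 4], [2]], Q = [[1, 2], [3]].
Insert 6: appended to row 1. P = [[1, 4, 6], [2]], Q = [[1, 2, 4], [3]].
Insert 7: appended to row 1. P = [[1, 4, 6, 7], [2]], Q = [[1, 2, 4, 5], [3]].
Insert 5: 5 bumps 6 from row 1; 6 appends to row 2. P = [[1, 4, 5, 7], [2, 6]], Q = [[1, 2, 4, 5], [3, 6]].
Insert 3: 3 bumps 4 from row 1; 4 bumps 6 from row 2; 6 starts row 3. P = [[1, 3, 5, 7], [2, 4], [6]], Q = [[1, 2, 4, 5], [3, 6], [7]].

So P = [[1, 3, 5, 7], [2, 4], [6]], Q = [[1, 2, 4, 5], [3, 6], [7]].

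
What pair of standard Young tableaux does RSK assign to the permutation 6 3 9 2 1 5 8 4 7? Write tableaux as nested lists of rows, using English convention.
P = [[1, 4, 7], [2, 5, 8], [3, 9], [6]], Q = [[1, 3, 7], [2, 6, 9], [4, 8], [5]]

Insert each entry of the permutation into P by Schensted row insertion, recording in Q the position of each new cell.

Insert 6: appended to row 1. P = [[6]], Q = [[1]].
Insert 3: 3 bumps 6 from row 1; 6 starts row 2. P = [[3], [6]], Q = [[1], [2]].
Insert 9: appended to row 1. P = [[3, 9], [6]], Q = [[1, 3], [2]].
Insert 2: 2 bumps 3 from row 1; 3 bumps 6 from row 2; 6 starts row 3. P = [[2, 9], [3], [6]], Q = [[1, 3], [2], [4]].
Insert 1: 1 bumps 2 from row 1; 2 bumps 3 from row 2; 3 bumps 6 from row 3; 6 starts row 4. P = [[1, 9], [2], [3], [6]], Q = [[1, 3], [2], [4], [5]].
Insert 5: 5 bumps 9 from row 1; 9 appends to row 2. P = [[1, 5], [2, 9], [3], [6]], Q = [[1, 3], [2, 6], [4], [5]].
Insert 8: appended to row 1. P = [[1, 5, 8], [2, 9], [3], [6]], Q = [[1, 3, 7], [2, 6], [4], [5]].
Insert 4: 4 bumps 5 from row 1; 5 bumps 9 from row 2; 9 appends to row 3. P = [[1, 4, 8], [2, 5], [3, 9], [6]], Q = [[1, 3, 7], [2, 6], [4, 8], [5]].
Insert 7: 7 bumps 8 from row 1; 8 appends to row 2. P = [[1, 4, 7], [2, 5, 8], [3, 9], [6]], Q = [[1, 3, 7], [2, 6, 9], [4, 8], [5]].

So P = [[1, 4, 7], [2, 5, 8], [3, 9], [6]], Q = [[1, 3, 7], [2, 6, 9], [4, 8], [5]].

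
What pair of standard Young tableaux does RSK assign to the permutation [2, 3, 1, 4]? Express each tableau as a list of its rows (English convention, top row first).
P = [[1, 3, 4], [2]], Q = [[1, 2, 4], [3]]

Insert each entry of the permutation into P by Schensted row insertion, recording in Q the position of each new cell.

After inserting 2: P = [[2]].
After inserting 3: P = [[2, 3]].
After inserting 1: P = [[1, 3], [2]].
After inserting 4: P = [[1, 3, 4], [2]].

So P = [[1, 3, 4], [2]], Q = [[1, 2, 4], [3]].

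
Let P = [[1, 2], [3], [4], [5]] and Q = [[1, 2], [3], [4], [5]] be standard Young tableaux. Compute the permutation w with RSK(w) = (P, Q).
Reverse the RSK construction: for i from n down to 1, find the cell of Q containing i, remove the entry at that cell from P, and reverse-bump it up through P; the value ejected from row 1 is w(i).

Step i=5: Q has 5 at row 4, column 1; remove 5 from row 4 of P and reverse-bump: 5 enters row 3 and ejects 4; 4 enters row 2 and ejects 3; 3 enters row 1 and ejects 2. So w(5) = 2. P is now [[1, 3], [4], [5]].
Step i=4: Q has 4 at row 3, column 1; remove 5 from row 3 of P and reverse-bump: 5 enters row 2 and ejects 4; 4 enters row 1 and ejects 3. So w(4) = 3. P is now [[1, 4], [5]].
Step i=3: Q has 3 at row 2, column 1; remove 5 from row 2 of P and reverse-bump: 5 enters row 1 and ejects 4. So w(3) = 4. P is now [[1, 5]].
Step i=2: Q has 2 at row 1, column 2; remove that cell from P, ejecting 5. So w(2) = 5. P is now [[1]].
Step i=1: Q has 1 at row 1, column 1; remove that cell from P, ejecting 1. So w(1) = 1. P is now [].

So w = 1 5 4 3 2.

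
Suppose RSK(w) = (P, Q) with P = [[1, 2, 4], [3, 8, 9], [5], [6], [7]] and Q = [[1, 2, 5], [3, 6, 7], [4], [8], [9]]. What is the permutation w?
7 8 6 1 9 3 5 4 2

Reverse the RSK construction: for i from n down to 1, find the cell of Q containing i, remove the entry at that cell from P, and reverse-bump it up through P; the value ejected from row 1 is w(i).

Step i=9: Q has 9 at row 5, column 1; remove 7 from row 5 of P and reverse-bump: 7 enters row 4 and ejects 6; 6 enters row 3 and ejects 5; 5 enters row 2 and ejects 3; 3 enters row 1 and ejects 2. So w(9) = 2. P is now [[1, 3, 4], [5, 8, 9], [6], [7]].
Step i=8: Q has 8 at row 4, column 1; remove 7 from row 4 of P and reverse-bump: 7 enters row 3 and ejects 6; 6 enters row 2 and ejects 5; 5 enters row 1 and ejects 4. So w(8) = 4. P is now [[1, 3, 5], [6, 8, 9], [7]].
Step i=7: Q has 7 at row 2, column 3; remove 9 from row 2 of P and reverse-bump: 9 enters row 1 and ejects 5. So w(7) = 5. P is now [[1, 3, 9], [6, 8], [7]].
Step i=6: Q has 6 at row 2, column 2; remove 8 from row 2 of P and reverse-bump: 8 enters row 1 and ejects 3. So w(6) = 3. P is now [[1, 8, 9], [6], [7]].
Step i=5: Q has 5 at row 1, column 3; remove that cell from P, ejecting 9. So w(5) = 9. P is now [[1, 8], [6], [7]].
Step i=4: Q has 4 at row 3, column 1; remove 7 from row 3 of P and reverse-bump: 7 enters row 2 and ejects 6; 6 enters row 1 and ejects 1. So w(4) = 1. P is now [[6, 8], [7]].
Step i=3: Q has 3 at row 2, column 1; remove 7 from row 2 of P and reverse-bump: 7 enters row 1 and ejects 6. So w(3) = 6. P is now [[7, 8]].
Step i=2: Q has 2 at row 1, column 2; remove that cell from P, ejecting 8. So w(2) = 8. P is now [[7]].
Step i=1: Q has 1 at row 1, column 1; remove that cell from P, ejecting 7. So w(1) = 7. P is now [].

So w = 7 8 6 1 9 3 5 4 2.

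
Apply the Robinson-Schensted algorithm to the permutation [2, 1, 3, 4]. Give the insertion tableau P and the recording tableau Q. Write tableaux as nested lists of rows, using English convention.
P = [[1, 3, 4], [2]], Q = [[1, 3, 4], [2]]

Insert each entry of the permutation into P by Schensted row insertion, recording in Q the position of each new cell.

Insert 2: appended to row 1. P = [[2]].
Insert 1: 1 bumps 2 from row 1; 2 starts row 2. P = [[1], [2]].
Insert 3: appended to row 1. P = [[1, 3], [2]].
Insert 4: appended to row 1. P = [[1, 3, 4], [2]].

So P = [[1, 3, 4], [2]], Q = [[1, 3, 4], [2]].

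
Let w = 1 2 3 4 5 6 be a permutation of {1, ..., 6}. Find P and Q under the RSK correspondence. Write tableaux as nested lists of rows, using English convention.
P = [[1, 2, 3, 4, 5, 6]], Q = [[1, 2, 3, 4, 5, 6]]

Insert each entry of the permutation into P by Schensted row insertion, recording in Q the position of each new cell.

Insert 1: appended to row 1. P = [[1]].
Insert 2: appended to row 1. P = [[1, 2]].
Insert 3: appended to row 1. P = [[1, 2, 3]].
Insert 4: appended to row 1. P = [[1, 2, 3, 4]].
Insert 5: appended to row 1. P = [[1, 2, 3, 4, 5]].
Insert 6: appended to row 1. P = [[1, 2, 3, 4, 5, 6]].

So P = [[1, 2, 3, 4, 5, 6]], Q = [[1, 2, 3, 4, 5, 6]].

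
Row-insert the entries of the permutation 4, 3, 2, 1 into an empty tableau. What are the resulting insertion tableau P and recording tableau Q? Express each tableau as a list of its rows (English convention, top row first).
Insert each entry of the permutation into P by Schensted row insertion, recording in Q the position of each new cell.

After inserting 4: P = [[4]].
After inserting 3: P = [[3], [4]].
After inserting 2: P = [[2], [3], [4]].
After inserting 1: P = [[1], [2], [3], [4]].

So P = [[1], [2], [3], [4]], Q = [[1], [2], [3], [4]].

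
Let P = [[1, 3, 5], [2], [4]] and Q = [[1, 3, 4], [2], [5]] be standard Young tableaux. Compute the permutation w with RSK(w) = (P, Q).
Reverse the RSK construction: for i from n down to 1, find the cell of Q containing i, remove the entry at that cell from P, and reverse-bump it up through P; the value ejected from row 1 is w(i).

Step i=5: Q has 5 at row 3, column 1; remove 4 from row 3 of P and reverse-bump: 4 enters row 2 and ejects 2; 2 enters row 1 and ejects 1. So w(5) = 1. P is now [[2, 3, 5], [4]].
Step i=4: Q has 4 at row 1, column 3; remove that cell from P, ejecting 5. So w(4) = 5. P is now [[2, 3], [4]].
Step i=3: Q has 3 at row 1, column 2; remove that cell from P, ejecting 3. So w(3) = 3. P is now [[2], [4]].
Step i=2: Q has 2 at row 2, column 1; remove 4 from row 2 of P and reverse-bump: 4 enters row 1 and ejects 2. So w(2) = 2. P is now [[4]].
Step i=1: Q has 1 at row 1, column 1; remove that cell from P, ejecting 4. So w(1) = 4. P is now [].

So w = 4 2 3 5 1.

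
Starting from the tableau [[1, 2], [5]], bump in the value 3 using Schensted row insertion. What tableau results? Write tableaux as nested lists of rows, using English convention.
[[1, 2, 3], [5]]

3 is larger than every entry of row 1, so it is appended to row 1. The new tableau is [[1, 2, 3], [5]].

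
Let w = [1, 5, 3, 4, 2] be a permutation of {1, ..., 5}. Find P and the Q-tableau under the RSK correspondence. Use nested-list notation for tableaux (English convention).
Insert each entry of the permutation into P by Schensted row insertion, recording in Q the position of each new cell.

Insert 1: appended to row 1. P = [[1]].
Insert 5: appended to row 1. P = [[1, 5]].
Insert 3: 3 bumps 5 from row 1; 5 starts row 2. P = [[1, 3], [5]].
Insert 4: appended to row 1. P = [[1, 3, 4], [5]].
Insert 2: 2 bumps 3 from row 1; 3 bumps 5 from row 2; 5 starts row 3. P = [[1, 2, 4], [3], [5]].

So P = [[1, 2, 4], [3], [5]], Q = [[1, 2, 4], [3], [5]].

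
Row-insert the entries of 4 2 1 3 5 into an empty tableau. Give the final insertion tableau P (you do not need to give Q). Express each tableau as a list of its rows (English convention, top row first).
P = [[1, 3, 5], [2], [4]]

Insert 4: appended to row 1. P = [[4]].
Insert 2: 2 bumps 4 from row 1; 4 starts row 2. P = [[2], [4]].
Insert 1: 1 bumps 2 from row 1; 2 bumps 4 from row 2; 4 starts row 3. P = [[1], [2], [4]].
Insert 3: appended to row 1. P = [[1, 3], [2], [4]].
Insert 5: appended to row 1. P = [[1, 3, 5], [2], [4]].

So P = [[1, 3, 5], [2], [4]].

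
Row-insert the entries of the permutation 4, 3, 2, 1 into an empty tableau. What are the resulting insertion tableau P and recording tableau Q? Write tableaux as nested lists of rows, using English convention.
P = [[1], [2], [3], [4]], Q = [[1], [2], [3], [4]]

Insert each entry of the permutation into P by Schensted row insertion, recording in Q the position of each new cell.

Insert 4: appended to row 1. P = [[4]].
Insert 3: 3 bumps 4 from row 1; 4 starts row 2. P = [[3], [4]].
Insert 2: 2 bumps 3 from row 1; 3 bumps 4 from row 2; 4 starts row 3. P = [[2], [3], [4]].
Insert 1: 1 bumps 2 from row 1; 2 bumps 3 from row 2; 3 bumps 4 from row 3; 4 starts row 4. P = [[1], [2], [3], [4]].

So P = [[1], [2], [3], [4]], Q = [[1], [2], [3], [4]].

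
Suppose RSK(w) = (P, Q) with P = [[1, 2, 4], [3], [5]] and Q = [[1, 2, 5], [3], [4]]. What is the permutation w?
Reverse RSK: for i = n, n-1, ..., 1, locate i in Q, remove the corresponding corner cell from P, and reverse-bump its entry up through P; the value ejected from row 1 is w(i).

So w = 1 5 3 2 4.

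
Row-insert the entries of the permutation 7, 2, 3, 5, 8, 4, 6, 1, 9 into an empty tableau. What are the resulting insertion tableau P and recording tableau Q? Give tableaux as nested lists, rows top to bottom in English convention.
Insert each entry of the permutation into P by Schensted row insertion, recording in Q the position of each new cell.

Insert 7: appended to row 1. P = [[7]].
Insert 2: 2 bumps 7 from row 1; 7 starts row 2. P = [[2], [7]].
Insert 3: appended to row 1. P = [[2, 3], [7]].
Insert 5: appended to row 1. P = [[2, 3, 5], [7]].
Insert 8: appended to row 1. P = [[2, 3, 5, 8], [7]].
Insert 4: 4 bumps 5 from row 1; 5 bumps 7 from row 2; 7 starts row 3. P = [[2, 3, 4, 8], [5], [7]].
Insert 6: 6 bumps 8 from row 1; 8 appends to row 2. P = [[2, 3, 4, 6], [5, 8], [7]].
Insert 1: 1 bumps 2 from row 1; 2 bumps 5 from row 2; 5 bumps 7 from row 3; 7 starts row 4. P = [[1, 3, 4, 6], [2, 8], [5], [7]].
Insert 9: appended to row 1. P = [[1, 3, 4, 6, 9], [2, 8], [5], [7]].

So P = [[1, 3, 4, 6, 9], [2, 8], [5], [7]], Q = [[1, 3, 4, 5, 9], [2, 7], [6], [8]].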